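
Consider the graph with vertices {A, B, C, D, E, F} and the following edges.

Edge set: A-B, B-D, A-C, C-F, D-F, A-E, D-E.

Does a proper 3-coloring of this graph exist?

Yes

The chromatic number is 3. The cycle D-E-A-C-F-D has odd length 5, so it cannot be 2-colored; at least 3 colors are needed.
3 colors suffice: color 1 → {A, D}; color 2 → {B, E, F}; color 3 → {C}.
That is already a proper 3-coloring.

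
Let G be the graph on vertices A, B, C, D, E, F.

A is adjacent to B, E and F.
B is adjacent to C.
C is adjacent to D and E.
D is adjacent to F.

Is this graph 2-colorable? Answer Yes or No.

No

The cycle C-E-A-F-D-C has odd length 5, so it cannot be 2-colored; at least 3 colors are needed.
So 2 colors are not enough.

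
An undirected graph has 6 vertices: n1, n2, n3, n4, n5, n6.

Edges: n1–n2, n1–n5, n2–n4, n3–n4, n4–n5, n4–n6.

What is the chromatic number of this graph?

2

n2 and n4 are adjacent, so at least 2 colors are needed.
A valid assignment using 2 colors: n1=1, n2=2, n3=2, n4=1, n5=2, n6=2. No two adjacent vertices share a color.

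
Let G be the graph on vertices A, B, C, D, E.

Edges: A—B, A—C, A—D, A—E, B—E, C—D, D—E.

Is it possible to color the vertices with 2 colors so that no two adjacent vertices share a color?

A, B, E are mutually adjacent, so at least 3 colors are needed.
So 2 colors are not enough.

No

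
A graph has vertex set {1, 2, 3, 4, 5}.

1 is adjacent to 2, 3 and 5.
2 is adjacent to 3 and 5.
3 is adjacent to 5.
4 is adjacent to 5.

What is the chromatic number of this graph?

1, 2, 3, 5 are mutually adjacent (a clique of size 4), so at least 4 colors are needed.
4 colors suffice: color red → {5}; color blue → {2, 4}; color green → {3}; color yellow → {1}. Each edge has distinct colors on its endpoints.

4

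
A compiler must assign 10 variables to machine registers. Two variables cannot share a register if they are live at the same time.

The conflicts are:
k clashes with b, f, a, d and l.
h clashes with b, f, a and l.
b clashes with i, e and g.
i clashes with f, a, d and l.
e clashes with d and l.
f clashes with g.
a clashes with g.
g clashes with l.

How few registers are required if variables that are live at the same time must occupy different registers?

2

a and g conflict, so at least 2 registers are needed.
2 registers suffice: register 1 → {b, f, a, d, l}; register 2 → {k, h, i, e, g}. Each listed conflict is separated.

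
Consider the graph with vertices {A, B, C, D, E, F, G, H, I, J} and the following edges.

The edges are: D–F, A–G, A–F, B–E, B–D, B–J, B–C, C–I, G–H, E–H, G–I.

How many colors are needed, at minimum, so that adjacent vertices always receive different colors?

3

The cycle D-B-E-H-G-A-F-D has odd length 7, so it cannot be 2-colored; at least 3 colors are needed.
3 colors suffice: A=blue, B=red, C=green, D=blue, E=green, F=red, G=red, H=blue, I=blue, J=blue. Every edge joins two different colors.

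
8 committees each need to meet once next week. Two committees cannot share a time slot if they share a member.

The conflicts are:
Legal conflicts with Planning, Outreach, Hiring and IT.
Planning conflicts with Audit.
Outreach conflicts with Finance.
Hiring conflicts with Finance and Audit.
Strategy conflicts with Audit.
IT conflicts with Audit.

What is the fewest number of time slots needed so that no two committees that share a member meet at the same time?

Hiring and Finance conflict, so at least 2 time slots are needed.
2 time slots suffice: time slot 1 → {Legal, Finance, Audit}; time slot 2 → {Planning, Outreach, Hiring, Strategy, IT}. Every pair that conflicts lands in different time slots.

2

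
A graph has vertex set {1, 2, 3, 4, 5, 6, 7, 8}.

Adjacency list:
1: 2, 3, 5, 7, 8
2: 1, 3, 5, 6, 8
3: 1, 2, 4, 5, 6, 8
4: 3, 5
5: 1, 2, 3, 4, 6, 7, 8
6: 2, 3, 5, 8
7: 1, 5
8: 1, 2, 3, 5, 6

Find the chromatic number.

1, 2, 3, 5, 8 are mutually adjacent (a clique of size 5), so at least 5 colors are needed.
5 colors suffice: color a → {5}; color b → {3, 7}; color c → {4, 8}; color d → {1, 6}; color e → {2}. Each edge has distinct colors on its endpoints.

5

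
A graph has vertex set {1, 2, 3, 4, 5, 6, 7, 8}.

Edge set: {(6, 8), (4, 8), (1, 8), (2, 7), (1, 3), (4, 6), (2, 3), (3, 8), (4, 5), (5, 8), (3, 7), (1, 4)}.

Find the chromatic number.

1, 3, 8 are pairwise adjacent, so at least 3 colors are needed.
A valid assignment using 3 colors: 1=c, 2=a, 3=b, 4=b, 5=c, 6=c, 7=c, 8=a. No two adjacent vertices share a color.

3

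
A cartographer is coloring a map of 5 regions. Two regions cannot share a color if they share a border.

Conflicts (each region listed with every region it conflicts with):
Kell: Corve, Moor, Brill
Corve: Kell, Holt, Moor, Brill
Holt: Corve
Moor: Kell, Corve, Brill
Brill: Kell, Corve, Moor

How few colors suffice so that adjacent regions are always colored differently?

Kell, Corve, Moor, Brill are mutually in conflict, so at least 4 colors are needed.
One proper 4-coloring: Kell=4, Corve=1, Holt=2, Moor=3, Brill=2. Every pair that conflicts lands in different colors.

4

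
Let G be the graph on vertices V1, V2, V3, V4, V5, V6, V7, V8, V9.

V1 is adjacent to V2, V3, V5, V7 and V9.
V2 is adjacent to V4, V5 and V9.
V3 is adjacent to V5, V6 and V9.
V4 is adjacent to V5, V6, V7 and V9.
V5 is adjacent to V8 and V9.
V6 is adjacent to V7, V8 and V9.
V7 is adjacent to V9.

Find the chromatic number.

4

V1, V3, V5, V9 are mutually adjacent (a clique of size 4), so at least 4 colors are needed.
4 colors suffice: color 1 → {V8, V9}; color 2 → {V5, V6}; color 3 → {V1, V4}; color 4 → {V2, V3, V7}. No two adjacent vertices share a color.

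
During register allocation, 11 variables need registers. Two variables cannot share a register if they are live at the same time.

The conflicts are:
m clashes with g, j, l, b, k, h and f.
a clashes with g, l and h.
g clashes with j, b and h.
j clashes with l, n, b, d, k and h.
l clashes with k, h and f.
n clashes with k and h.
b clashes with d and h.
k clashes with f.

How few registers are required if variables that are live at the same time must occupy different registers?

m, g, j, b, h are mutually in conflict, so at least 5 registers are needed.
Using 5 registers: m=2, a=1, g=5, j=1, l=4, n=2, b=4, d=2, k=3, h=3, f=1. No two conflicting variables share a register.

5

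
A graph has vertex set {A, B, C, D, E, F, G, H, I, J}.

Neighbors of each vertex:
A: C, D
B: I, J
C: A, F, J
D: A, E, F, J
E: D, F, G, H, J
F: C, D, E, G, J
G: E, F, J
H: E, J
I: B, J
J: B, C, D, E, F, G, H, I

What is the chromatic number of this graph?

4

E, F, G, J form a clique, so at least 4 colors are needed.
4 colors suffice: color red → {A, J}; color blue → {B, C, E}; color green → {F, H, I}; color yellow → {D, G}. Each edge has distinct colors on its endpoints.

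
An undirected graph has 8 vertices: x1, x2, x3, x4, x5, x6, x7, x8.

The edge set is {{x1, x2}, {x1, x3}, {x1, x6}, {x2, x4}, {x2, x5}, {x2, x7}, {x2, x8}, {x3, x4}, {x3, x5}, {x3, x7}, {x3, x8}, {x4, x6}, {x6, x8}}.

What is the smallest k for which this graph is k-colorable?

x1 and x3 are adjacent, so at least 2 colors are needed.
2 colors suffice: color 1 → {x2, x3, x6}; color 2 → {x1, x4, x5, x7, x8}. Every edge joins two different colors.

2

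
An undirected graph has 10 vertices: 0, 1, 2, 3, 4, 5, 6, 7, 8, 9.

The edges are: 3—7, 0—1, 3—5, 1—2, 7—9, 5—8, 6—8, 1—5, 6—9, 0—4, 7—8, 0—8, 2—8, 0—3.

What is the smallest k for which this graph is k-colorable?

3 and 7 are adjacent, so at least 2 colors are needed.
2 colors suffice: color a → {1, 3, 4, 8, 9}; color b → {0, 2, 5, 6, 7}. Each edge has distinct colors on its endpoints.

2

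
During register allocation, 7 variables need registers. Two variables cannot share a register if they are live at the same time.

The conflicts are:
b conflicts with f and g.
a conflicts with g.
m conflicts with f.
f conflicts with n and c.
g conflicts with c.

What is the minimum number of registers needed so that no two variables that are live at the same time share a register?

f and n conflict, so at least 2 registers are needed.
Using 2 registers: b=2, a=2, m=2, f=1, g=1, n=2, c=2. Every pair that conflicts lands in different registers.

2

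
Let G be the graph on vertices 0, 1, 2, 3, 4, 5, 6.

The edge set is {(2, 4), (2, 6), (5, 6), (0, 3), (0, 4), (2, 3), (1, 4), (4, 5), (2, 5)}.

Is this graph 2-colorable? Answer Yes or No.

No

2, 5, 6 are mutually adjacent, so at least 3 colors are needed.
So 2 colors are not enough.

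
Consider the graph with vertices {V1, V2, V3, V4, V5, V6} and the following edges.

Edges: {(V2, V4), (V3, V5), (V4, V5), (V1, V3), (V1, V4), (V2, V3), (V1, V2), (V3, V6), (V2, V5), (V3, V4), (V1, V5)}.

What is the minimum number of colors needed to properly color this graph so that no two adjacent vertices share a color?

5

V1, V2, V3, V4, V5 are mutually adjacent (a clique of size 5), so at least 5 colors are needed.
A valid assignment using 5 colors: V1=3, V2=4, V3=1, V4=5, V5=2, V6=2. No two adjacent vertices share a color.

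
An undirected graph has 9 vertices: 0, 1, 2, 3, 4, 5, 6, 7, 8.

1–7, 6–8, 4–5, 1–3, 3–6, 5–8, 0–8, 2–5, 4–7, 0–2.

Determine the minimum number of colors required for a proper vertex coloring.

3

The cycle 8-5-4-7-1-3-6-8 has odd length 7, so it cannot be 2-colored; at least 3 colors are needed.
One proper 3-coloring: 0=a, 1=b, 2=b, 3=a, 4=b, 5=a, 6=c, 7=a, 8=b. Each edge has distinct colors on its endpoints.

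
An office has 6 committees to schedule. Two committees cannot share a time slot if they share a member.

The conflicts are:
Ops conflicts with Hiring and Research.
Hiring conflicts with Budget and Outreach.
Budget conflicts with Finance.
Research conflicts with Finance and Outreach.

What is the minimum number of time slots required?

The cycle Outreach-Research-Finance-Budget-Hiring-Outreach has odd length 5, so it cannot be 2-colored; at least 3 time slots are needed.
3 time slots suffice: Ops=2, Hiring=1, Budget=3, Research=1, Finance=2, Outreach=2. Each listed conflict is separated.

3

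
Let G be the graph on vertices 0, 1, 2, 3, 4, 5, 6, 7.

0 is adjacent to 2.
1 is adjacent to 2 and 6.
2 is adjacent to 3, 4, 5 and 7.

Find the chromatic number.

2

2 and 7 are adjacent, so at least 2 colors are needed.
2 colors suffice: color a → {2, 6}; color b → {0, 1, 3, 4, 5, 7}. Each edge has distinct colors on its endpoints.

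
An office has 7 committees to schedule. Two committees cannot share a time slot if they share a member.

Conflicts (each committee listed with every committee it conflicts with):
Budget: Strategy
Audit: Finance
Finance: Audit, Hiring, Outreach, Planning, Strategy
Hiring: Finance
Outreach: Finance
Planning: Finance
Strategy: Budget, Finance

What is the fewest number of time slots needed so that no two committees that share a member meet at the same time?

2

Finance and Strategy conflict, so at least 2 time slots are needed.
2 time slots suffice: time slot 1 → {Budget, Finance}; time slot 2 → {Audit, Hiring, Outreach, Planning, Strategy}. Each listed conflict is separated.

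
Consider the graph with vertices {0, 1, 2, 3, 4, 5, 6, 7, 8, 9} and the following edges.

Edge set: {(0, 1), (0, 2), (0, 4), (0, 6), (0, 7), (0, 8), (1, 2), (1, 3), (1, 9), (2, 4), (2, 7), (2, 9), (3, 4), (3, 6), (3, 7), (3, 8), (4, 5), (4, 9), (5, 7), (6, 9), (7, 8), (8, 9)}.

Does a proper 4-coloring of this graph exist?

Yes

The chromatic number is 3. 2, 4, 9 form a triangle, so at least 3 colors are needed.
3 colors suffice: color a → {0, 3, 5, 9}; color b → {2, 6, 8}; color c → {1, 4, 7}.
Since 4 ≥ 3, a proper 4-coloring certainly exists.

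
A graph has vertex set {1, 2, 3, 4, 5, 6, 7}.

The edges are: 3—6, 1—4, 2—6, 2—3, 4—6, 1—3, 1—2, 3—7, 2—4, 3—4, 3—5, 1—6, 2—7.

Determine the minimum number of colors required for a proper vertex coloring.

5

1, 2, 3, 4, 6 form a clique, so at least 5 colors are needed.
5 colors suffice: color red → {3}; color blue → {2, 5}; color green → {1, 7}; color yellow → {4}; color purple → {6}. Every edge joins two different colors.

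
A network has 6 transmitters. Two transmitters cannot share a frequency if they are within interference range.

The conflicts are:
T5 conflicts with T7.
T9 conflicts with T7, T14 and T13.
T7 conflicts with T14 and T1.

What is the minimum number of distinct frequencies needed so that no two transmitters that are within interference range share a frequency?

T9, T7, T14 pairwise conflict, so at least 3 frequencies are needed.
Using 3 frequencies: T5=2, T9=2, T7=1, T14=3, T13=1, T1=2. Each listed conflict is separated.

3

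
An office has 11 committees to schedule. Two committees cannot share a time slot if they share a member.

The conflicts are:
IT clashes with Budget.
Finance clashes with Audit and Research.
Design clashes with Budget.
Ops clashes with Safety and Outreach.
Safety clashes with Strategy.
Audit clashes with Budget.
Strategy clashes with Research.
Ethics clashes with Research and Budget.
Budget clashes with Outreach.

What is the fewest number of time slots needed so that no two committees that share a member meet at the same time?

3

The cycle Finance-Audit-Budget-Ethics-Research-Finance has odd length 5, so it cannot be 2-colored; at least 3 time slots are needed.
Using 3 time slots: IT=2, Finance=3, Design=2, Ops=1, Safety=3, Audit=2, Strategy=2, Ethics=2, Research=1, Budget=1, Outreach=2. Each listed conflict is separated.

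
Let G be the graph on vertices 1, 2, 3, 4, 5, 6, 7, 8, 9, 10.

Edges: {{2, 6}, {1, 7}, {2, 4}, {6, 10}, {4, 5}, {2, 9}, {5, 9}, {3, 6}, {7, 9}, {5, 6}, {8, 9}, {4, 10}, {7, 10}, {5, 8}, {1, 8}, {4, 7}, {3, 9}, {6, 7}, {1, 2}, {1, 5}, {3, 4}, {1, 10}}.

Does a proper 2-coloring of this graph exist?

No

1, 5, 8 form a triangle, so at least 3 colors are needed.
So 2 colors are not enough.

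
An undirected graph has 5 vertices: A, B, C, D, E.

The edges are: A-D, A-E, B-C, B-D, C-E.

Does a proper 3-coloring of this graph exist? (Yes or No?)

The chromatic number is 3. The cycle C-E-A-D-B-C has odd length 5, so it cannot be 2-colored; at least 3 colors are needed.
3 colors suffice: color red → {A, B}; color blue → {D, E}; color green → {C}.
That is already a proper 3-coloring.

Yes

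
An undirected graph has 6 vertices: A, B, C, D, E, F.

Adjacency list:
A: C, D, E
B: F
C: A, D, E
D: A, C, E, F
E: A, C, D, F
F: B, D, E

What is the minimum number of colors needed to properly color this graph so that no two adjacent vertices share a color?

4

A, C, D, E form a clique, so at least 4 colors are needed.
A valid assignment using 4 colors: A=3, B=1, C=4, D=2, E=1, F=3. Each edge has distinct colors on its endpoints.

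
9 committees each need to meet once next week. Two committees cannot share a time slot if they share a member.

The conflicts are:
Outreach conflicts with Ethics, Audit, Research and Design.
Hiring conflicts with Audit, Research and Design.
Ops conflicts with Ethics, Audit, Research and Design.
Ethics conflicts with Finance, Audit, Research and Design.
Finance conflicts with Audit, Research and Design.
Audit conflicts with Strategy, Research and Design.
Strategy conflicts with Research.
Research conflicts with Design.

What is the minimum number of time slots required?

5

Outreach, Ethics, Audit, Research, Design are mutually in conflict, so at least 5 time slots are needed.
5 time slots suffice: time slot 1 → {Audit}; time slot 2 → {Research}; time slot 3 → {Strategy, Design}; time slot 4 → {Hiring, Ethics}; time slot 5 → {Outreach, Ops, Finance}. No two conflicting committees share a time slot.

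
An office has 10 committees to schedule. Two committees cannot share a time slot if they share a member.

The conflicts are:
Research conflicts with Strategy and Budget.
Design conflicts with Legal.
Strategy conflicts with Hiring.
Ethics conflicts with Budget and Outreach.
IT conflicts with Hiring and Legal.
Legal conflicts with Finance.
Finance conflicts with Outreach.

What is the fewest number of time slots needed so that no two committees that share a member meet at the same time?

The cycle IT-Legal-Finance-Outreach-Ethics-Budget-Research-Strategy-Hiring-IT has odd length 9, so it cannot be 2-colored; at least 3 time slots are needed.
3 time slots suffice: Research=1, Design=2, Strategy=2, Ethics=1, IT=2, Hiring=1, Legal=1, Finance=3, Budget=2, Outreach=2. Every pair that conflicts lands in different time slots.

3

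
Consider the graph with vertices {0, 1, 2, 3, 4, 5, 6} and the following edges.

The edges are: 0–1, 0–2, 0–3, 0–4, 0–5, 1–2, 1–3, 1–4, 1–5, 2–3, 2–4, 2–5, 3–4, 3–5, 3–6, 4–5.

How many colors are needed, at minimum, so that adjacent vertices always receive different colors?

6

0, 1, 2, 3, 4, 5 are pairwise adjacent (a clique of size 6), so at least 6 colors are needed.
6 colors suffice: color a → {3}; color b → {5, 6}; color c → {1}; color d → {4}; color e → {0}; color f → {2}. Each edge has distinct colors on its endpoints.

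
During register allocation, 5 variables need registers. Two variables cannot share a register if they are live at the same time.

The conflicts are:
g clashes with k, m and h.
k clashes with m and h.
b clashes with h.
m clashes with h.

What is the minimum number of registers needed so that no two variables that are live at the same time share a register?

4

g, k, m, h pairwise conflict, so at least 4 registers are needed.
4 registers suffice: register 1 → {h}; register 2 → {g, b}; register 3 → {m}; register 4 → {k}. Every pair that conflicts lands in different registers.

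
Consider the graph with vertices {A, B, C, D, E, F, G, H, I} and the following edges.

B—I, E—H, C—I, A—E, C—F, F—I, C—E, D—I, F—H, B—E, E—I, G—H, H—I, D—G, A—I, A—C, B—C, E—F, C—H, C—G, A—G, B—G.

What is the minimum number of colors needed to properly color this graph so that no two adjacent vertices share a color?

C, E, F, H, I are pairwise adjacent (a clique of size 5), so at least 5 colors are needed.
One proper 5-coloring: A=4, B=4, C=2, D=2, E=3, F=5, G=1, H=4, I=1. Each edge has distinct colors on its endpoints.

5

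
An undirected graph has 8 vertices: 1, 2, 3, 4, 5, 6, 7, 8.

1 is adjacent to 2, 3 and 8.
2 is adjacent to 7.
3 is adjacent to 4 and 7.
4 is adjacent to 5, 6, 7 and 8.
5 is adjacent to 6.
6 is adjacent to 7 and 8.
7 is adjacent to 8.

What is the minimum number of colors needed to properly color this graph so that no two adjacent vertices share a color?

4, 6, 7, 8 form a clique, so at least 4 colors are needed.
4 colors suffice: color a → {1, 5, 7}; color b → {2, 4}; color c → {3, 8}; color d → {6}. No two adjacent vertices share a color.

4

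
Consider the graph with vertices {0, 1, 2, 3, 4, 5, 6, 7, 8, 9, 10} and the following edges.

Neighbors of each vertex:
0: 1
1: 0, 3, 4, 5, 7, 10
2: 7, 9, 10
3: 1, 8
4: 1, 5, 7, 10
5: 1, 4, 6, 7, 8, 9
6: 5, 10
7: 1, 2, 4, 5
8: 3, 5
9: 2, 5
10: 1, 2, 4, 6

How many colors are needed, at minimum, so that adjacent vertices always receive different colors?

4

1, 4, 5, 7 are mutually adjacent (a clique of size 4), so at least 4 colors are needed.
4 colors suffice: 0=b, 1=a, 2=a, 3=b, 4=c, 5=b, 6=a, 7=d, 8=a, 9=c, 10=b. Every edge joins two different colors.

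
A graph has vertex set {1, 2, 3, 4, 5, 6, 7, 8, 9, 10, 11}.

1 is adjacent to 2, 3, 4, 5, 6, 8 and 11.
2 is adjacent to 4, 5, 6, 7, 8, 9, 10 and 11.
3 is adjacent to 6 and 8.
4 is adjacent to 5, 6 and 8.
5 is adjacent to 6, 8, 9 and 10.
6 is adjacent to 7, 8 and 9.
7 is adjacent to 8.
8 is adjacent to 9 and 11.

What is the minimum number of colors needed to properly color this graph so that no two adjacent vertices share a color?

1, 2, 4, 5, 6, 8 are mutually adjacent (a clique of size 6), so at least 6 colors are needed.
6 colors suffice: color red → {8, 10}; color blue → {2, 3}; color green → {6, 11}; color yellow → {5, 7}; color purple → {1, 9}; color orange → {4}. No two adjacent vertices share a color.

6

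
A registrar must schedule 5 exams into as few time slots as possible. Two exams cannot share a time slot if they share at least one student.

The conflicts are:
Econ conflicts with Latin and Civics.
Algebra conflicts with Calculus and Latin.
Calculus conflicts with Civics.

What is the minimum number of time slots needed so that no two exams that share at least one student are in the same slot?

3

The cycle Econ-Civics-Calculus-Algebra-Latin-Econ has odd length 5, so it cannot be 2-colored; at least 3 time slots are needed.
3 time slots suffice: Econ=3, Algebra=2, Calculus=1, Latin=1, Civics=2. Every pair that conflicts lands in different time slots.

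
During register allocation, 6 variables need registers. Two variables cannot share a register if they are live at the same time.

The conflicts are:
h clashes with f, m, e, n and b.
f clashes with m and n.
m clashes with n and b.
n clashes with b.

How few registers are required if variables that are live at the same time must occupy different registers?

4

h, f, m, n pairwise conflict, so at least 4 registers are needed.
Using 4 registers: h=1, f=4, m=3, e=2, n=2, b=4. Each listed conflict is separated.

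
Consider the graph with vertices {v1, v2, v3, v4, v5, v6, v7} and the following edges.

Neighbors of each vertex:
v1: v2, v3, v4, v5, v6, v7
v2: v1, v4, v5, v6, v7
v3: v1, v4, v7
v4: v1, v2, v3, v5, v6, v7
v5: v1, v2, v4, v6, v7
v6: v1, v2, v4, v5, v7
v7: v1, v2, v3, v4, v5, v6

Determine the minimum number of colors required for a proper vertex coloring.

6

v1, v2, v4, v5, v6, v7 form a clique, so at least 6 colors are needed.
6 colors suffice: color 1 → {v4}; color 2 → {v1}; color 3 → {v7}; color 4 → {v3, v5}; color 5 → {v2}; color 6 → {v6}. No two adjacent vertices share a color.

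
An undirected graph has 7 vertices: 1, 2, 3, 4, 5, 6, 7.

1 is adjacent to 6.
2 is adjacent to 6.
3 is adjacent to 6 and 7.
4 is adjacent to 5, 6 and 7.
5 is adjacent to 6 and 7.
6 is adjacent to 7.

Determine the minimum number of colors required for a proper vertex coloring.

4

4, 5, 6, 7 are pairwise adjacent (a clique of size 4), so at least 4 colors are needed.
One proper 4-coloring: 1=blue, 2=blue, 3=green, 4=green, 5=yellow, 6=red, 7=blue. Each edge has distinct colors on its endpoints.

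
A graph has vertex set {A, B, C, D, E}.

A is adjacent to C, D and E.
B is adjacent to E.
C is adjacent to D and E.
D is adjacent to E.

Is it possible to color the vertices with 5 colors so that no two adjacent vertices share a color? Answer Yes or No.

The chromatic number is 4. A, C, D, E form a clique, so at least 4 colors are needed.
4 colors suffice: color red → {E}; color blue → {A, B}; color green → {D}; color yellow → {C}.
Since 5 ≥ 4, a proper 5-coloring certainly exists.

Yes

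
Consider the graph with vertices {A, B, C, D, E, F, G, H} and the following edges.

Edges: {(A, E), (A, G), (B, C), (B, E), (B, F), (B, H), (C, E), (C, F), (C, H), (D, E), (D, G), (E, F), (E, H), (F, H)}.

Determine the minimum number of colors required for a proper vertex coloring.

B, C, E, F, H are pairwise adjacent (a clique of size 5), so at least 5 colors are needed.
One proper 5-coloring: A=2, B=4, C=2, D=2, E=1, F=3, G=1, H=5. No two adjacent vertices share a color.

5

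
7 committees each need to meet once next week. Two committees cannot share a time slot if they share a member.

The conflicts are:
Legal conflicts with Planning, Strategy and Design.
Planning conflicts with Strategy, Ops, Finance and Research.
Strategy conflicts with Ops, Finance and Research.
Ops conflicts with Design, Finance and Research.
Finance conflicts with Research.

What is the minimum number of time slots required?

5

Planning, Strategy, Ops, Finance, Research all conflict with each other, so at least 5 time slots are needed.
5 time slots suffice: time slot 1 → {Strategy, Design}; time slot 2 → {Legal, Ops}; time slot 3 → {Planning}; time slot 4 → {Finance}; time slot 5 → {Research}. No two conflicting committees share a time slot.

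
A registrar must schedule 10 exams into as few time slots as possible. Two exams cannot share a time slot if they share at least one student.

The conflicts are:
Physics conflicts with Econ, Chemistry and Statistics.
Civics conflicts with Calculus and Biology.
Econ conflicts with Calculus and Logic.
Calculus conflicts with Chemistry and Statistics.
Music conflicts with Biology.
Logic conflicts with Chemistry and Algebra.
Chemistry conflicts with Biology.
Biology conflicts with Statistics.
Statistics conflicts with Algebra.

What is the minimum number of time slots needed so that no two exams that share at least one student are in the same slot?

3

The cycle Chemistry-Physics-Statistics-Algebra-Logic-Chemistry has odd length 5, so it cannot be 2-colored; at least 3 time slots are needed.
3 time slots suffice: time slot 1 → {Civics, Econ, Music, Chemistry, Statistics}; time slot 2 → {Physics, Calculus, Logic, Biology}; time slot 3 → {Algebra}. Every pair that conflicts lands in different time slots.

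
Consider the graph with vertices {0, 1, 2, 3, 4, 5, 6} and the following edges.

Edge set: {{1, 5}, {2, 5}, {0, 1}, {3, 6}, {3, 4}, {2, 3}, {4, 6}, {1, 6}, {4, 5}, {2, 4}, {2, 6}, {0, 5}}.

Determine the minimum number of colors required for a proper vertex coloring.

2, 3, 4, 6 are pairwise adjacent (a clique of size 4), so at least 4 colors are needed.
A valid assignment using 4 colors: 0=green, 1=red, 2=red, 3=yellow, 4=green, 5=blue, 6=blue. No two adjacent vertices share a color.

4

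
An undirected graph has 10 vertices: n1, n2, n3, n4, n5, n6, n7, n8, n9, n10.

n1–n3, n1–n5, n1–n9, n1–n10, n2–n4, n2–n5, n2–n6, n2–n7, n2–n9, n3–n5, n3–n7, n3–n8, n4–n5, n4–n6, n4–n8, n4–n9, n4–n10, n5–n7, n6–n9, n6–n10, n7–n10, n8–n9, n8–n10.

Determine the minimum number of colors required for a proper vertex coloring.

n2, n4, n6, n9 form a clique, so at least 4 colors are needed.
4 colors suffice: color R → {n1, n4, n7}; color B → {n5, n9, n10}; color G → {n2, n3}; color Y → {n6, n8}. No two adjacent vertices share a color.

4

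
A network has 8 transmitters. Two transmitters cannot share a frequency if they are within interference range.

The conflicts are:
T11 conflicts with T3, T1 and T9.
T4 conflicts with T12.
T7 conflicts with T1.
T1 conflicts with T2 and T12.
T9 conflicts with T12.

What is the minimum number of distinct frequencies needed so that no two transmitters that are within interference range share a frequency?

2

T4 and T12 conflict, so at least 2 frequencies are needed.
2 frequencies suffice: frequency 1 → {T4, T3, T1, T9}; frequency 2 → {T11, T7, T2, T12}. Each listed conflict is separated.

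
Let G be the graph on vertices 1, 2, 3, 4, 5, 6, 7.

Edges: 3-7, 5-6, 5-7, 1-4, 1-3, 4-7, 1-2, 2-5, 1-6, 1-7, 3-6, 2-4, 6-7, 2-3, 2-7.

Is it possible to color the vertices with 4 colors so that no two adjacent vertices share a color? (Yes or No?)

Yes

The chromatic number is 4. 1, 3, 6, 7 are pairwise adjacent (a clique of size 4), so at least 4 colors are needed.
4 colors suffice: color red → {7}; color blue → {2, 6}; color green → {1, 5}; color yellow → {3, 4}.
That is already a proper 4-coloring.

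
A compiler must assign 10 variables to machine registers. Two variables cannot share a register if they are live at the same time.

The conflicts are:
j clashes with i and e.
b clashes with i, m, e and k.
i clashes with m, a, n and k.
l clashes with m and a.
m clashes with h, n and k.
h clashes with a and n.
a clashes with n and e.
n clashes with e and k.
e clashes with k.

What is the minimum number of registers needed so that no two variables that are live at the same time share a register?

b, i, m, k are mutually in conflict, so at least 4 registers are needed.
A valid assignment using 4 registers: j=2, b=2, i=3, l=2, m=1, h=3, a=4, n=2, e=1, k=4. Every pair that conflicts lands in different registers.

4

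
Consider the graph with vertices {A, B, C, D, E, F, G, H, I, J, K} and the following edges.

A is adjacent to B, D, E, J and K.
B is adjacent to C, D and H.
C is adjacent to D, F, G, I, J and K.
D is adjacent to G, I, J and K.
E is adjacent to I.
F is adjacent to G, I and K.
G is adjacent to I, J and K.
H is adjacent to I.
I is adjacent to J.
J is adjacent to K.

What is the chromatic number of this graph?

5

C, D, G, I, J are pairwise adjacent (a clique of size 5), so at least 5 colors are needed.
5 colors suffice: color 1 → {D, E, F, H}; color 2 → {A, C}; color 3 → {B, I, K}; color 4 → {G}; color 5 → {J}. No two adjacent vertices share a color.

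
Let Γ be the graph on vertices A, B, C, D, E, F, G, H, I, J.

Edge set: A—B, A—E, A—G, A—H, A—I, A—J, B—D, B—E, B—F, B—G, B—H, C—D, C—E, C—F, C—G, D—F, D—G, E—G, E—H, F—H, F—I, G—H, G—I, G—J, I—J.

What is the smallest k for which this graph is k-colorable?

5

A, B, E, G, H are pairwise adjacent (a clique of size 5), so at least 5 colors are needed.
5 colors suffice: color 1 → {F, G}; color 2 → {B, C, I}; color 3 → {A, D}; color 4 → {E, J}; color 5 → {H}. Each edge has distinct colors on its endpoints.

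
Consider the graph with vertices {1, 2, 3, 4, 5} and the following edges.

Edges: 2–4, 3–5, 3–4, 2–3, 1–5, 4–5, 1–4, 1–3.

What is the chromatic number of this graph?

1, 3, 4, 5 are pairwise adjacent (a clique of size 4), so at least 4 colors are needed.
4 colors suffice: color red → {3}; color blue → {4}; color green → {1, 2}; color yellow → {5}. No two adjacent vertices share a color.

4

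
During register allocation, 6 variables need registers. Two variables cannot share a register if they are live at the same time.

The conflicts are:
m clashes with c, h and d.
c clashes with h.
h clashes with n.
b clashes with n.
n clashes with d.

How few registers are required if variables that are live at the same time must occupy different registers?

m, c, h all conflict with each other, so at least 3 registers are needed.
3 registers suffice: register 1 → {m, n}; register 2 → {h, b, d}; register 3 → {c}. No two conflicting variables share a register.

3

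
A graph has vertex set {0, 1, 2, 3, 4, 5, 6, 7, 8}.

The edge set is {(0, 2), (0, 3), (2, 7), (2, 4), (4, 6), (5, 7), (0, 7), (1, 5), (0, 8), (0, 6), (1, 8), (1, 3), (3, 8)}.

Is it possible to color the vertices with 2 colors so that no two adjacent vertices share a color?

1, 3, 8 are pairwise adjacent, so at least 3 colors are needed.
So 2 colors are not enough.

No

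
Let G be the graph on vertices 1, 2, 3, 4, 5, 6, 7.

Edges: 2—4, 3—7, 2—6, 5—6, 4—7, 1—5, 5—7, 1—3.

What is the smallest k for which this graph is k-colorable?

3

The cycle 4-2-6-5-7-4 has odd length 5, so it cannot be 2-colored; at least 3 colors are needed.
3 colors suffice: color a → {1, 6, 7}; color b → {2, 3, 5}; color c → {4}. Each edge has distinct colors on its endpoints.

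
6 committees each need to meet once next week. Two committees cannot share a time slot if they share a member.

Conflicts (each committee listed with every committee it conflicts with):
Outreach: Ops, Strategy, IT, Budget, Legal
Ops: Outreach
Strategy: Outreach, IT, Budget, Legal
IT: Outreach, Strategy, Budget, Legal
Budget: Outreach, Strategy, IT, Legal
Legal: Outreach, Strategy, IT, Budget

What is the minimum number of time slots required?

Outreach, Strategy, IT, Budget, Legal are mutually in conflict, so at least 5 time slots are needed.
A valid assignment using 5 time slots: Outreach=1, Ops=2, Strategy=5, IT=2, Budget=4, Legal=3. Every pair that conflicts lands in different time slots.

5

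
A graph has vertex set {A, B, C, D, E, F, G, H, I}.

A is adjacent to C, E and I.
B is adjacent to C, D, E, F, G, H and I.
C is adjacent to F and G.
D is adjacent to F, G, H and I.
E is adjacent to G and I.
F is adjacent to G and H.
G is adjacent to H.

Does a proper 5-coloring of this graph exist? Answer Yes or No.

The chromatic number is 5. B, D, F, G, H are pairwise adjacent (a clique of size 5), so at least 5 colors are needed.
5 colors suffice: color 1 → {A, B}; color 2 → {G, I}; color 3 → {E, F}; color 4 → {C, D}; color 5 → {H}.
That is already a proper 5-coloring.

Yes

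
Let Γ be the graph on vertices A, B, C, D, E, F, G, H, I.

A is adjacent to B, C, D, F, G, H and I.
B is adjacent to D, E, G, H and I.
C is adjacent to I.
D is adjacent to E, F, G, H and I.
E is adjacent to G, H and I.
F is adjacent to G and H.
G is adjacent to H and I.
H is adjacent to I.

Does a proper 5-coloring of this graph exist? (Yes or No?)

No

B, D, E, G, H, I form a clique, so at least 6 colors are needed.
So 5 colors are not enough.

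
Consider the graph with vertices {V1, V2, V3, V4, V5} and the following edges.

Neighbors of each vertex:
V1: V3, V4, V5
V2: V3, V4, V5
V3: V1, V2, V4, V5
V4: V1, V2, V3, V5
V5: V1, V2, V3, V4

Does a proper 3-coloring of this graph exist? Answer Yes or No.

V2, V3, V4, V5 are pairwise adjacent (a clique of size 4), so at least 4 colors are needed.
So 3 colors are not enough.

No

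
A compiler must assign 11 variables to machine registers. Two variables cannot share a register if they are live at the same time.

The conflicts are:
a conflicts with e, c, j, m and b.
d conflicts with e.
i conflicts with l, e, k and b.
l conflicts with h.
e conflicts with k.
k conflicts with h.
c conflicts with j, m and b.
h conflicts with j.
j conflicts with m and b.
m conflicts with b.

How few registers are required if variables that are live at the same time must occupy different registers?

a, c, j, m, b are mutually in conflict, so at least 5 registers are needed.
5 registers suffice: register 1 → {e, h, b}; register 2 → {a, d, i}; register 3 → {l, k, j}; register 4 → {c}; register 5 → {m}. No two conflicting variables share a register.

5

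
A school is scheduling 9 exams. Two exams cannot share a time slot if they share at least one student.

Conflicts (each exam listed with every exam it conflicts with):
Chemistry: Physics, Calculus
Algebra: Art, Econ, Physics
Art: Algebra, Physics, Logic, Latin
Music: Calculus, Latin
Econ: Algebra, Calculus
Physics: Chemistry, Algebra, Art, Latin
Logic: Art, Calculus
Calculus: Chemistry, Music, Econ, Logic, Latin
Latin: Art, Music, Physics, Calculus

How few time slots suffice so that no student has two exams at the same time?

3

Algebra, Art, Physics are mutually in conflict, so at least 3 time slots are needed.
Using 3 time slots: Chemistry=3, Algebra=3, Art=1, Music=2, Econ=2, Physics=2, Logic=2, Calculus=1, Latin=3. Each listed conflict is separated.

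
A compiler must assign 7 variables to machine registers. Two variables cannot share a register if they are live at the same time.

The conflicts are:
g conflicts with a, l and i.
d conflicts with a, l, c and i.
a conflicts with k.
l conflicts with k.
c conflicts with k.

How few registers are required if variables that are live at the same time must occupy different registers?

2

d and i conflict, so at least 2 registers are needed.
2 registers suffice: register 1 → {g, d, k}; register 2 → {a, l, c, i}. No two conflicting variables share a register.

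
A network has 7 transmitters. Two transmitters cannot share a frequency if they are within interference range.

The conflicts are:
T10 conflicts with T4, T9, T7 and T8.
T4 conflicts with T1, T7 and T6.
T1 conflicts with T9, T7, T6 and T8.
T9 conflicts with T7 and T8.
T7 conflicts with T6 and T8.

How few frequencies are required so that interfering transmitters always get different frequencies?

4

T4, T1, T7, T6 all conflict with each other, so at least 4 frequencies are needed.
4 frequencies suffice: frequency 1 → {T7}; frequency 2 → {T10, T1}; frequency 3 → {T4, T9}; frequency 4 → {T6, T8}. No two conflicting transmitters share a frequency.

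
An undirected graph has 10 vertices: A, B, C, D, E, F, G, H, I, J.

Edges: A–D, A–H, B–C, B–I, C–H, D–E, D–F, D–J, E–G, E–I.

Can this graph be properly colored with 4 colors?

The chromatic number is 3. The cycle A-D-E-I-B-C-H-A has odd length 7, so it cannot be 2-colored; at least 3 colors are needed.
One proper 3-coloring: A=2, B=3, C=2, D=1, E=2, F=2, G=1, H=1, I=1, J=2.
Since 4 ≥ 3, a proper 4-coloring certainly exists.

Yes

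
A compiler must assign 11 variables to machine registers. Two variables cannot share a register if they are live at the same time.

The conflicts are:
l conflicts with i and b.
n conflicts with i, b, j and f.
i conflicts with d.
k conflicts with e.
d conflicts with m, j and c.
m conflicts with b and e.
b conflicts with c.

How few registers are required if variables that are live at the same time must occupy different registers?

The cycle m-d-j-n-b-m has odd length 5, so it cannot be 2-colored; at least 3 registers are needed.
3 registers suffice: l=1, n=1, i=2, k=2, d=1, m=3, b=2, j=2, e=1, f=2, c=3. Each listed conflict is separated.

3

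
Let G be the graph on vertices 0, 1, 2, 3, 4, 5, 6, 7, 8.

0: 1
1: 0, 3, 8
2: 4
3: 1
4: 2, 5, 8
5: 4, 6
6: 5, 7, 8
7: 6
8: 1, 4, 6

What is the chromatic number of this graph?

2

1 and 8 are adjacent, so at least 2 colors are needed.
2 colors suffice: color red → {1, 4, 6}; color blue → {0, 2, 3, 5, 7, 8}. No two adjacent vertices share a color.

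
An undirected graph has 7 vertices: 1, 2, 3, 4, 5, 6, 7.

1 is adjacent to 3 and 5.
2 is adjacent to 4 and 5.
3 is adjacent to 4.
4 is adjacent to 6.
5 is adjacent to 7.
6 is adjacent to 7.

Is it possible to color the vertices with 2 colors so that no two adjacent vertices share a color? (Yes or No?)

The cycle 5-7-6-4-2-5 has odd length 5, so it cannot be 2-colored; at least 3 colors are needed.
So 2 colors are not enough.

No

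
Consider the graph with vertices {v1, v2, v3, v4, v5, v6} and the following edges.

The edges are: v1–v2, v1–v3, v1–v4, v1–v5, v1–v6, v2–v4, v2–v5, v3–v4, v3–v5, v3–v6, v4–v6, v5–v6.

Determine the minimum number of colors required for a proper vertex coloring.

v1, v3, v5, v6 form a clique, so at least 4 colors are needed.
4 colors suffice: color R → {v1}; color B → {v4, v5}; color G → {v2, v3}; color Y → {v6}. No two adjacent vertices share a color.

4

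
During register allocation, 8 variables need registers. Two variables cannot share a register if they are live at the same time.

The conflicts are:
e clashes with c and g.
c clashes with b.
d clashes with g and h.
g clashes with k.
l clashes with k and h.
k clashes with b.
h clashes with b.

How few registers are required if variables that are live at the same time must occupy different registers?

3

The cycle k-b-c-e-g-k has odd length 5, so it cannot be 2-colored; at least 3 registers are needed.
3 registers suffice: e=2, c=1, d=2, g=1, l=2, k=3, h=1, b=2. Each listed conflict is separated.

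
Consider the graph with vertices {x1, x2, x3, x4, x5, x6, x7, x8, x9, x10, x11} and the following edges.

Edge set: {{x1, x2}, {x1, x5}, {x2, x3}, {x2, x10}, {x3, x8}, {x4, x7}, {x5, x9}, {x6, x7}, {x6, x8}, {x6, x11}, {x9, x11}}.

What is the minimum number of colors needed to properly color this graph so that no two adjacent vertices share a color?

2

x2 and x3 are adjacent, so at least 2 colors are needed.
A valid assignment using 2 colors: x1=2, x2=1, x3=2, x4=2, x5=1, x6=2, x7=1, x8=1, x9=2, x10=2, x11=1. Every edge joins two different colors.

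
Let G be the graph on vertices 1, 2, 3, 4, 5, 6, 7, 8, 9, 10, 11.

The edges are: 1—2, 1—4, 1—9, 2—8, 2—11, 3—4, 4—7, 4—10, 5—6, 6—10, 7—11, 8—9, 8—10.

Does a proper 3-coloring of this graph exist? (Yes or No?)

The chromatic number is 3. The cycle 4-7-11-2-1-4 has odd length 5, so it cannot be 2-colored; at least 3 colors are needed.
3 colors suffice: 1=blue, 2=red, 3=blue, 4=red, 5=blue, 6=red, 7=green, 8=green, 9=red, 10=blue, 11=blue.
That is already a proper 3-coloring.

Yes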